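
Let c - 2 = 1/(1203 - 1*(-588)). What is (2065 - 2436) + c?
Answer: -660878/1791 ≈ -369.00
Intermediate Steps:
c = 3583/1791 (c = 2 + 1/(1203 - 1*(-588)) = 2 + 1/(1203 + 588) = 2 + 1/1791 = 3583/1791 ≈ 2.0006)
(2065 - 2436) + c = (2065 - 2436) + 3583/1791 = -371 + 3583/1791 = -660878/1791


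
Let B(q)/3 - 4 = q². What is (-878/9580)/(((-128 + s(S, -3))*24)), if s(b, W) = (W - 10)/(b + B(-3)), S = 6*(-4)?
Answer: 439/14814512 ≈ 2.9633e-5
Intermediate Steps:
B(q) = 12 + 3*q²
S = -24
s(b, W) = (-10 + W)/(39 + b) (s(b, W) = (W - 10)/(b + (12 + 3*(-3)²)) = (-10 + W)/(b + (12 + 3*9)) = (-10 + W)/(b + (12 + 27)) = (-10 + W)/(b + 39) = (-10 + W)/(39 + b))
(-878/9580)/(((-128 + s(S, -3))*24)) = (-878/9580)/(((-128 + (-10 - 3)/(39 - 24))*24)) = (-878*1/9580)/(((-128 - 13/15)*24)) = -439*1/(24*(-128 + (1/15)*(-13)))/4790 = -439*1/(24*(-128 - 13/15))/4790 = -439/(4790*((-1933/15*24))) = -439/(4790*(-15464/5)) = -439/4790*(-5/15464) = 439/14814512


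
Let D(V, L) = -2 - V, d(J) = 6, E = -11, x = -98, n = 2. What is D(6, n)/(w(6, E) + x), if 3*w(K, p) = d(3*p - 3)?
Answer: 1/12 ≈ 0.083333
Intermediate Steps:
w(K, p) = 2 (w(K, p) = (⅓)*6 = 2)
D(6, n)/(w(6, E) + x) = (-2 - 1*6)/(2 - 98) = (-2 - 6)/(-96) = -8*(-1/96) = 1/12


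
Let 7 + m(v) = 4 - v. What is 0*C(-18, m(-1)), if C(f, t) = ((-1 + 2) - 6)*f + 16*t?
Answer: 0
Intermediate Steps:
m(v) = -3 - v (m(v) = -7 + (4 - v) = -3 - v)
C(f, t) = -5*f + 16*t (C(f, t) = (1 - 6)*f + 16*t = -5*f + 16*t)
0*C(-18, m(-1)) = 0*(-5*(-18) + 16*(-3 - 1*(-1))) = 0*(90 + 16*(-3 + 1)) = 0*(90 + 16*(-2)) = 0*(90 - 32) = 0*58 = 0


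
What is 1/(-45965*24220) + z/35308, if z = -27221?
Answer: -541149737743/701918185150 ≈ -0.77096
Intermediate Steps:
1/(-45965*24220) + z/35308 = 1/(-45965*24220) - 27221/35308 = -1/45965*1/24220 - 27221*1/35308 = -1/1113272300 - 27221/35308 = -541149737743/701918185150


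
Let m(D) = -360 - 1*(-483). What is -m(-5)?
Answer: -123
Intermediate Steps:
m(D) = 123 (m(D) = -360 + 483 = 123)
-m(-5) = -1*123 = -123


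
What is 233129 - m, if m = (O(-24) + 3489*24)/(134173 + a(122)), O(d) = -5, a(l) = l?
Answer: 31307975324/134295 ≈ 2.3313e+5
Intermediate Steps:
m = 83731/134295 (m = (-5 + 3489*24)/(134173 + 122) = (-5 + 83736)/134295 = 83731*(1/134295) = 83731/134295 ≈ 0.62349)
233129 - m = 233129 - 1*83731/134295 = 233129 - 83731/134295 = 31307975324/134295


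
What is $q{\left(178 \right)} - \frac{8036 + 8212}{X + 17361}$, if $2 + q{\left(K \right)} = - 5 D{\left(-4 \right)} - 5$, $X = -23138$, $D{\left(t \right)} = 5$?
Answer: $- \frac{168616}{5777} \approx -29.187$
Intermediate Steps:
$q{\left(K \right)} = -32$ ($q{\left(K \right)} = -2 - 30 = -32$)
$q{\left(178 \right)} - \frac{8036 + 8212}{X + 17361} = -32 - \frac{8036 + 8212}{-23138 + 17361} = -32 - \frac{16248}{-5777} = -32 - 16248 \left(- \frac{1}{5777}\right) = -32 - - \frac{16248}{5777} = -32 + \frac{16248}{5777} = - \frac{168616}{5777}$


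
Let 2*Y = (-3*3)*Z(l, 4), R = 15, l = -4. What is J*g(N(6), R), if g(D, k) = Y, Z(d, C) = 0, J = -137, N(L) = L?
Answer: 0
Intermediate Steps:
Y = 0 (Y = (-3*3*0)/2 = (-9*0)/2 = (1/2)*0 = 0)
g(D, k) = 0
J*g(N(6), R) = -137*0 = 0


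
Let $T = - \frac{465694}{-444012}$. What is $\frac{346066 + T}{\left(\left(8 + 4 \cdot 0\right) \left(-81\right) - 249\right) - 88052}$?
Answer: $- \frac{76828961243}{19747211694} \approx -3.8906$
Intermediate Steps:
$T = \frac{232847}{222006}$ ($T = \left(-465694\right) \left(- \frac{1}{444012}\right) = \frac{232847}{222006} \approx 1.0488$)
$\frac{346066 + T}{\left(\left(8 + 4 \cdot 0\right) \left(-81\right) - 249\right) - 88052} = \frac{346066 + \frac{232847}{222006}}{\left(\left(8 + 4 \cdot 0\right) \left(-81\right) - 249\right) - 88052} = \frac{76828961243}{222006 \left(\left(\left(8 + 0\right) \left(-81\right) - 249\right) - 88052\right)} = \frac{76828961243}{222006 \left(\left(8 \left(-81\right) - 249\right) - 88052\right)} = \frac{76828961243}{222006 \left(\left(-648 - 249\right) - 88052\right)} = \frac{76828961243}{222006 \left(-897 - 88052\right)} = \frac{76828961243}{222006 \left(-88949\right)} = \frac{76828961243}{222006} \left(- \frac{1}{88949}\right) = - \frac{76828961243}{19747211694}$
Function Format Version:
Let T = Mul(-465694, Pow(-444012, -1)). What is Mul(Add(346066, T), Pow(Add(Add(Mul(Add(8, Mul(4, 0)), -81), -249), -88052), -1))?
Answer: Rational(-76828961243, 19747211694) ≈ -3.8906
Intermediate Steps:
T = Rational(232847, 222006) (T = Mul(-465694, Rational(-1, 444012)) = Rational(232847, 222006) ≈ 1.0488)
Mul(Add(346066, T), Pow(Add(Add(Mul(Add(8, Mul(4, 0)), -81), -249), -88052), -1)) = Mul(Add(346066, Rational(232847, 222006)), Pow(Add(Add(Mul(Add(8, Mul(4, 0)), -81), -249), -88052), -1)) = Mul(Rational(76828961243, 222006), Pow(Add(Add(Mul(Add(8, 0), -81), -249), -88052), -1)) = Mul(Rational(76828961243, 222006), Pow(Add(Add(Mul(8, -81), -249), -88052), -1)) = Mul(Rational(76828961243, 222006), Pow(Add(Add(-648, -249), -88052), -1)) = Mul(Rational(76828961243, 222006), Pow(Add(-897, -88052), -1)) = Mul(Rational(76828961243, 222006), Pow(-88949, -1)) = Mul(Rational(76828961243, 222006), Rational(-1, 88949)) = Rational(-76828961243, 19747211694)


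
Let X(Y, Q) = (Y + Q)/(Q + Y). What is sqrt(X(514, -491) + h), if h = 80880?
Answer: sqrt(80881) ≈ 284.40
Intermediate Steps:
X(Y, Q) = 1 (X(Y, Q) = (Q + Y)/(Q + Y) = 1)
sqrt(X(514, -491) + h) = sqrt(1 + 80880) = sqrt(80881)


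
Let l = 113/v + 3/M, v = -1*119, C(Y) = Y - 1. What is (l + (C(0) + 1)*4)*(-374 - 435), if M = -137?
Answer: 12812942/16303 ≈ 785.93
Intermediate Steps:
C(Y) = -1 + Y
v = -119
l = -15838/16303 (l = 113/(-119) + 3/(-137) = 113*(-1/119) + 3*(-1/137) = -113/119 - 3/137 = -15838/16303 ≈ -0.97148)
(l + (C(0) + 1)*4)*(-374 - 435) = (-15838/16303 + ((-1 + 0) + 1)*4)*(-374 - 435) = (-15838/16303 + (-1 + 1)*4)*(-809) = (-15838/16303 + 0*4)*(-809) = (-15838/16303 + 0)*(-809) = -15838/16303*(-809) = 12812942/16303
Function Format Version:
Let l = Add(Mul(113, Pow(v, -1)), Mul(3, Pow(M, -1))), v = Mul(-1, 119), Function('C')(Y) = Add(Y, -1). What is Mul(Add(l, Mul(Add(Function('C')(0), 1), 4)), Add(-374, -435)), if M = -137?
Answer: Rational(12812942, 16303) ≈ 785.93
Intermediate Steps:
Function('C')(Y) = Add(-1, Y)
v = -119
l = Rational(-15838, 16303) (l = Add(Mul(113, Pow(-119, -1)), Mul(3, Pow(-137, -1))) = Add(Mul(113, Rational(-1, 119)), Mul(3, Rational(-1, 137))) = Add(Rational(-113, 119), Rational(-3, 137)) = Rational(-15838, 16303) ≈ -0.97148)
Mul(Add(l, Mul(Add(Function('C')(0), 1), 4)), Add(-374, -435)) = Mul(Add(Rational(-15838, 16303), Mul(Add(Add(-1, 0), 1), 4)), Add(-374, -435)) = Mul(Add(Rational(-15838, 16303), Mul(Add(-1, 1), 4)), -809) = Mul(Add(Rational(-15838, 16303), Mul(0, 4)), -809) = Mul(Add(Rational(-15838, 16303), 0), -809) = Mul(Rational(-15838, 16303), -809) = Rational(12812942, 16303)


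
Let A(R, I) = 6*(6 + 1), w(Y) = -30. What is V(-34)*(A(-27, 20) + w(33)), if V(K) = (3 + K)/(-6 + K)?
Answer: 93/10 ≈ 9.3000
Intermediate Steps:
V(K) = (3 + K)/(-6 + K)
A(R, I) = 42 (A(R, I) = 6*7 = 42)
V(-34)*(A(-27, 20) + w(33)) = ((3 - 34)/(-6 - 34))*(42 - 30) = (-31/(-40))*12 = -1/40*(-31)*12 = (31/40)*12 = 93/10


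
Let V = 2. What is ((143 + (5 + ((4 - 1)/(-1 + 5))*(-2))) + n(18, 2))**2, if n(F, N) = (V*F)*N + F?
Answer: 223729/4 ≈ 55932.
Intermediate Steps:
n(F, N) = F + 2*F*N (n(F, N) = (2*F)*N + F = 2*F*N + F = F + 2*F*N)
((143 + (5 + ((4 - 1)/(-1 + 5))*(-2))) + n(18, 2))**2 = ((143 + (5 + ((4 - 1)/(-1 + 5))*(-2))) + 18*(1 + 2*2))**2 = ((143 + (5 + (3/4)*(-2))) + 18*(1 + 4))**2 = ((143 + (5 + (3*(1/4))*(-2))) + 18*5)**2 = ((143 + (5 + (3/4)*(-2))) + 90)**2 = ((143 + (5 - 3/2)) + 90)**2 = ((143 + 7/2) + 90)**2 = (293/2 + 90)**2 = (473/2)**2 = 223729/4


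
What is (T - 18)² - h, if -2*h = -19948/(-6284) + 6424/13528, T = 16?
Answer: 15473509/2656561 ≈ 5.8246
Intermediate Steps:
h = -4847265/2656561 (h = -(-19948/(-6284) + 6424/13528)/2 = -(-19948*(-1/6284) + 6424*(1/13528))/2 = -(4987/1571 + 803/1691)/2 = -½*9694530/2656561 = -4847265/2656561 ≈ -1.8246)
(T - 18)² - h = (16 - 18)² - 1*(-4847265/2656561) = (-2)² + 4847265/2656561 = 4 + 4847265/2656561 = 15473509/2656561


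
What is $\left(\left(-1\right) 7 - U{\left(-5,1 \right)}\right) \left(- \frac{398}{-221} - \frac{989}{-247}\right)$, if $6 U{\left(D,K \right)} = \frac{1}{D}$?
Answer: $- \frac{1375}{34} \approx -40.441$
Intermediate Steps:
$U{\left(D,K \right)} = \frac{1}{6 D}$
$\left(\left(-1\right) 7 - U{\left(-5,1 \right)}\right) \left(- \frac{398}{-221} - \frac{989}{-247}\right) = \left(\left(-1\right) 7 - \frac{1}{6 \left(-5\right)}\right) \left(- \frac{398}{-221} - \frac{989}{-247}\right) = \left(-7 - \frac{1}{6} \left(- \frac{1}{5}\right)\right) \left(\left(-398\right) \left(- \frac{1}{221}\right) - - \frac{989}{247}\right) = \left(-7 - - \frac{1}{30}\right) \left(\frac{398}{221} + \frac{989}{247}\right) = \left(-7 + \frac{1}{30}\right) \frac{1875}{323} = \left(- \frac{209}{30}\right) \frac{1875}{323} = - \frac{1375}{34}$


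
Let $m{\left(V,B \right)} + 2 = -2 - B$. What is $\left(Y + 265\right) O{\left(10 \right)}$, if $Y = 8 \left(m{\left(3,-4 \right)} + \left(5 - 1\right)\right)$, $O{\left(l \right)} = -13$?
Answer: $-3861$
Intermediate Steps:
$m{\left(V,B \right)} = -4 - B$ ($m{\left(V,B \right)} = -2 - \left(2 + B\right) = -4 - B$)
$Y = 32$ ($Y = 8 \left(\left(-4 - -4\right) + \left(5 - 1\right)\right) = 8 \left(\left(-4 + 4\right) + 4\right) = 8 \left(0 + 4\right) = 8 \cdot 4 = 32$)
$\left(Y + 265\right) O{\left(10 \right)} = \left(32 + 265\right) \left(-13\right) = 297 \left(-13\right) = -3861$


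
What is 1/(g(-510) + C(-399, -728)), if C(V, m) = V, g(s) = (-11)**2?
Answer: -1/278 ≈ -0.0035971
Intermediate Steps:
g(s) = 121
1/(g(-510) + C(-399, -728)) = 1/(121 - 399) = 1/(-278) = -1/278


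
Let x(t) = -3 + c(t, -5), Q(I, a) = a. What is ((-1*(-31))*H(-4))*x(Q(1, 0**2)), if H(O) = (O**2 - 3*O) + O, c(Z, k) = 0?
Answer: -2232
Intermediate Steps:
x(t) = -3 (x(t) = -3 + 0 = -3)
H(O) = O**2 - 2*O
((-1*(-31))*H(-4))*x(Q(1, 0**2)) = ((-1*(-31))*(-4*(-2 - 4)))*(-3) = (31*(-4*(-6)))*(-3) = (31*24)*(-3) = 744*(-3) = -2232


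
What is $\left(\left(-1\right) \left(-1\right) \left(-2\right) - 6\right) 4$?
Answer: $-32$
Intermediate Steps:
$\left(\left(-1\right) \left(-1\right) \left(-2\right) - 6\right) 4 = \left(1 \left(-2\right) - 6\right) 4 = \left(-2 - 6\right) 4 = \left(-8\right) 4 = -32$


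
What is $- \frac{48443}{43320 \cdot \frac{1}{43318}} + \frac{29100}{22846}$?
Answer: $- \frac{11985004148351}{247422180} \approx -48440.0$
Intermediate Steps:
$- \frac{48443}{43320 \cdot \frac{1}{43318}} + \frac{29100}{22846} = - \frac{48443}{43320 \cdot \frac{1}{43318}} + 29100 \cdot \frac{1}{22846} = - \frac{48443}{\frac{21660}{21659}} + \frac{14550}{11423} = \left(-48443\right) \frac{21659}{21660} + \frac{14550}{11423} = - \frac{1049226937}{21660} + \frac{14550}{11423} = - \frac{11985004148351}{247422180}$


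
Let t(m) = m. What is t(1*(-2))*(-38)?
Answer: 76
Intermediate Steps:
t(1*(-2))*(-38) = (1*(-2))*(-38) = -2*(-38) = 76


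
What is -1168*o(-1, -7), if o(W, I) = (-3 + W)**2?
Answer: -18688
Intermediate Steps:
-1168*o(-1, -7) = -1168*(-3 - 1)**2 = -1168*(-4)**2 = -1168*16 = -18688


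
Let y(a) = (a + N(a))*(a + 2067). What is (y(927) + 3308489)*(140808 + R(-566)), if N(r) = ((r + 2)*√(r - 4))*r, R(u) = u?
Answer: 853222090334 + 361597434700284*√923 ≈ 1.0987e+16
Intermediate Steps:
N(r) = r*√(-4 + r)*(2 + r) (N(r) = ((2 + r)*√(-4 + r))*r = (√(-4 + r)*(2 + r))*r = r*√(-4 + r)*(2 + r))
y(a) = (2067 + a)*(a + a*√(-4 + a)*(2 + a)) (y(a) = (a + a*√(-4 + a)*(2 + a))*(a + 2067) = (a + a*√(-4 + a)*(2 + a))*(2067 + a) = (2067 + a)*(a + a*√(-4 + a)*(2 + a)))
(y(927) + 3308489)*(140808 + R(-566)) = (927*(2067 + 927 + 2067*√(-4 + 927)*(2 + 927) + 927*√(-4 + 927)*(2 + 927)) + 3308489)*(140808 - 566) = (927*(2067 + 927 + 2067*√923*929 + 927*√923*929) + 3308489)*140242 = (927*(2067 + 927 + 1920243*√923 + 861183*√923) + 3308489)*140242 = (927*(2994 + 2781426*√923) + 3308489)*140242 = ((2775438 + 2578381902*√923) + 3308489)*140242 = (6083927 + 2578381902*√923)*140242 = 853222090334 + 361597434700284*√923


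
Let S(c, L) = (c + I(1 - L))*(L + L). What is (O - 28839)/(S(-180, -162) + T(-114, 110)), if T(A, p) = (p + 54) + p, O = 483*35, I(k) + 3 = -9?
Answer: -5967/31241 ≈ -0.19100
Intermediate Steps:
I(k) = -12 (I(k) = -3 - 9 = -12)
S(c, L) = 2*L*(-12 + c) (S(c, L) = (c - 12)*(L + L) = (-12 + c)*(2*L) = 2*L*(-12 + c))
O = 16905
T(A, p) = 54 + 2*p (T(A, p) = (54 + p) + p = 54 + 2*p)
(O - 28839)/(S(-180, -162) + T(-114, 110)) = (16905 - 28839)/(2*(-162)*(-12 - 180) + (54 + 2*110)) = -11934/(2*(-162)*(-192) + (54 + 220)) = -11934/(62208 + 274) = -11934/62482 = -11934*1/62482 = -5967/31241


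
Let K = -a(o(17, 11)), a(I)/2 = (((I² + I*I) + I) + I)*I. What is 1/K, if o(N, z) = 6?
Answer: -1/1008 ≈ -0.00099206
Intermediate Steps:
a(I) = 2*I*(2*I + 2*I²) (a(I) = 2*((((I² + I*I) + I) + I)*I) = 2*((((I² + I²) + I) + I)*I) = 2*(((2*I² + I) + I)*I) = 2*(((I + 2*I²) + I)*I) = 2*((2*I + 2*I²)*I) = 2*(I*(2*I + 2*I²)) = 2*I*(2*I + 2*I²))
K = -1008 (K = -4*6²*(1 + 6) = -4*36*7 = -1*1008 = -1008)
1/K = 1/(-1008) = -1/1008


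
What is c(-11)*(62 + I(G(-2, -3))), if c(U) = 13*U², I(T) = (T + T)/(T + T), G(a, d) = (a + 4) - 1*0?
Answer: 99099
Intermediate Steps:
G(a, d) = 4 + a (G(a, d) = (4 + a) + 0 = 4 + a)
I(T) = 1 (I(T) = (2*T)/((2*T)) = (2*T)*(1/(2*T)) = 1)
c(-11)*(62 + I(G(-2, -3))) = (13*(-11)²)*(62 + 1) = (13*121)*63 = 1573*63 = 99099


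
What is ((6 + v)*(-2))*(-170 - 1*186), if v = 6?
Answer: 8544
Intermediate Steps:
((6 + v)*(-2))*(-170 - 1*186) = ((6 + 6)*(-2))*(-170 - 1*186) = (12*(-2))*(-170 - 186) = -24*(-356) = 8544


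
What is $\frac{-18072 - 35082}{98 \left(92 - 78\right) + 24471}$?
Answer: $- \frac{53154}{25843} \approx -2.0568$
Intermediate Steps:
$\frac{-18072 - 35082}{98 \left(92 - 78\right) + 24471} = - \frac{53154}{98 \cdot 14 + 24471} = - \frac{53154}{1372 + 24471} = - \frac{53154}{25843}$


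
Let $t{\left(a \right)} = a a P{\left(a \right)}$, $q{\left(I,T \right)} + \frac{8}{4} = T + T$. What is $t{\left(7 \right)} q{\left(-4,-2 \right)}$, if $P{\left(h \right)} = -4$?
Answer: $1176$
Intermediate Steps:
$q{\left(I,T \right)} = -2 + 2 T$ ($q{\left(I,T \right)} = -2 + \left(T + T\right) = -2 + 2 T$)
$t{\left(a \right)} = - 4 a^{2}$ ($t{\left(a \right)} = a a \left(-4\right) = a^{2} \left(-4\right) = - 4 a^{2}$)
$t{\left(7 \right)} q{\left(-4,-2 \right)} = - 4 \cdot 7^{2} \left(-2 + 2 \left(-2\right)\right) = \left(-4\right) 49 \left(-2 - 4\right) = \left(-196\right) \left(-6\right) = 1176$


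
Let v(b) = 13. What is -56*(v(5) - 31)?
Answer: 1008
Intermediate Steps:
-56*(v(5) - 31) = -56*(13 - 31) = -56*(-18) = 1008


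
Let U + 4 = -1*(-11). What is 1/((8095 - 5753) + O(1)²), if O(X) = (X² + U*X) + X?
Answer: 1/2423 ≈ 0.00041271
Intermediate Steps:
U = 7 (U = -4 - 1*(-11) = -4 + 11 = 7)
O(X) = X² + 8*X (O(X) = (X² + 7*X) + X = X² + 8*X)
1/((8095 - 5753) + O(1)²) = 1/((8095 - 5753) + (1*(8 + 1))²) = 1/(2342 + (1*9)²) = 1/(2342 + 9²) = 1/(2342 + 81) = 1/2423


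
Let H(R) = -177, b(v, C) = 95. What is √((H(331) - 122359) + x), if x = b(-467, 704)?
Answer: I*√122441 ≈ 349.92*I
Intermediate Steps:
x = 95
√((H(331) - 122359) + x) = √((-177 - 122359) + 95) = √(-122536 + 95) = √(-122441) = I*√122441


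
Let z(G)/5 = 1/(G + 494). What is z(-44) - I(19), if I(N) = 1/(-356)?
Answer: 223/16020 ≈ 0.013920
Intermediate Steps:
I(N) = -1/356
z(G) = 5/(494 + G) (z(G) = 5/(G + 494) = 5/(494 + G))
z(-44) - I(19) = 5/(494 - 44) - 1*(-1/356) = 5/450 + 1/356 = 5*(1/450) + 1/356 = 1/90 + 1/356 = 223/16020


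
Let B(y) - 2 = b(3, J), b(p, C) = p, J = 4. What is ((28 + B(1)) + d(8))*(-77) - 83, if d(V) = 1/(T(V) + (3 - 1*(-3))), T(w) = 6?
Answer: -31565/12 ≈ -2630.4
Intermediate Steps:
B(y) = 5 (B(y) = 2 + 3 = 5)
d(V) = 1/12 (d(V) = 1/(6 + (3 - 1*(-3))) = 1/(6 + (3 + 3)) = 1/(6 + 6) = 1/12)
((28 + B(1)) + d(8))*(-77) - 83 = ((28 + 5) + 1/12)*(-77) - 83 = (33 + 1/12)*(-77) - 83 = (397/12)*(-77) - 83 = -30569/12 - 83 = -31565/12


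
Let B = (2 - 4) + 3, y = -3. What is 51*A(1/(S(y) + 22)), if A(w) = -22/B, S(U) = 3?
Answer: -1122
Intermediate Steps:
B = 1 (B = -2 + 3 = 1)
A(w) = -22 (A(w) = -22/1 = -22*1 = -22)
51*A(1/(S(y) + 22)) = 51*(-22) = -1122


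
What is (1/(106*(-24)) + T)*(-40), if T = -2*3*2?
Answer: 152645/318 ≈ 480.02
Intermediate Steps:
T = -12 (T = -6*2 = -12)
(1/(106*(-24)) + T)*(-40) = (1/(106*(-24)) - 12)*(-40) = ((1/106)*(-1/24) - 12)*(-40) = (-1/2544 - 12)*(-40) = -30529/2544*(-40) = 152645/318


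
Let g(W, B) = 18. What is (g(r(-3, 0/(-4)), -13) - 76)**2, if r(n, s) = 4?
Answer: 3364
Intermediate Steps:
(g(r(-3, 0/(-4)), -13) - 76)**2 = (18 - 76)**2 = (-58)**2 = 3364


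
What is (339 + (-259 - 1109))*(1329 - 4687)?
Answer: 3455382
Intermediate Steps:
(339 + (-259 - 1109))*(1329 - 4687) = (339 - 1368)*(-3358) = -1029*(-3358) = 3455382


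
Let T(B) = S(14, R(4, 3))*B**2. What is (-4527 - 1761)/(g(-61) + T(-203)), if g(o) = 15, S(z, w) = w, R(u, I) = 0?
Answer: -2096/5 ≈ -419.20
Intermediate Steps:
T(B) = 0 (T(B) = 0*B**2 = 0)
(-4527 - 1761)/(g(-61) + T(-203)) = (-4527 - 1761)/(15 + 0) = -6288/15 = -6288*1/15 = -2096/5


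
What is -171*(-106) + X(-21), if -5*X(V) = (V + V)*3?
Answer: 90756/5 ≈ 18151.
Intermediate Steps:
X(V) = -6*V/5 (X(V) = -(V + V)*3/5 = -2*V*3/5 = -6*V/5)
-171*(-106) + X(-21) = -171*(-106) - 6/5*(-21) = 18126 + 126/5 = 90756/5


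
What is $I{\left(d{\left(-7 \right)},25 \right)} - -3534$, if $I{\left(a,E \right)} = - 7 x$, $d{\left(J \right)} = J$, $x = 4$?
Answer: $3506$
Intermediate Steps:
$I{\left(a,E \right)} = -28$ ($I{\left(a,E \right)} = \left(-7\right) 4 = -28$)
$I{\left(d{\left(-7 \right)},25 \right)} - -3534 = -28 - -3534 = -28 + 3534 = 3506$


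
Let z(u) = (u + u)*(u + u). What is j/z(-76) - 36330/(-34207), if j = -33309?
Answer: -300032643/790318528 ≈ -0.37963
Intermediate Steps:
z(u) = 4*u² (z(u) = (2*u)*(2*u) = 4*u²)
j/z(-76) - 36330/(-34207) = -33309/(4*(-76)²) - 36330/(-34207) = -33309/(4*5776) - 36330*(-1/34207) = -33309/23104 + 36330/34207 = -300032643/790318528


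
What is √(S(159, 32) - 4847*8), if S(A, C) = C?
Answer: 2*I*√9686 ≈ 196.83*I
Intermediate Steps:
√(S(159, 32) - 4847*8) = √(32 - 4847*8) = √(32 - 38776) = √(-38744) = 2*I*√9686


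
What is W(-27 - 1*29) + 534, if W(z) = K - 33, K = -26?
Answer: 475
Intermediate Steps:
W(z) = -59 (W(z) = -26 - 33 = -59)
W(-27 - 1*29) + 534 = -59 + 534 = 475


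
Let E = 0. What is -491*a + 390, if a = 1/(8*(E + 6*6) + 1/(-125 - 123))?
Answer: 27733202/71423 ≈ 388.29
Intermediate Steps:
a = 248/71423 (a = 1/(8*(0 + 6*6) + 1/(-125 - 123)) = 1/(8*(0 + 36) + 1/(-248)) = 1/(8*36 - 1/248) = 1/(288 - 1/248) = 1/(71423/248) = 248/71423 ≈ 0.0034723)
-491*a + 390 = -491*248/71423 + 390 = -121768/71423 + 390 = 27733202/71423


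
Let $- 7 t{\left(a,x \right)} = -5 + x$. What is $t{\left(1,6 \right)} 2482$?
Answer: $- \frac{2482}{7} \approx -354.57$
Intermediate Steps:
$t{\left(a,x \right)} = \frac{5}{7} - \frac{x}{7}$ ($t{\left(a,x \right)} = - \frac{-5 + x}{7} = \frac{5}{7} - \frac{x}{7}$)
$t{\left(1,6 \right)} 2482 = \left(\frac{5}{7} - \frac{6}{7}\right) 2482 = \left(- \frac{1}{7}\right) 2482 = - \frac{2482}{7}$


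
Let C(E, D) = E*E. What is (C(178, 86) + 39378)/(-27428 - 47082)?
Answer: -35531/37255 ≈ -0.95372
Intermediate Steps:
C(E, D) = E²
(C(178, 86) + 39378)/(-27428 - 47082) = (178² + 39378)/(-27428 - 47082) = (31684 + 39378)/(-74510) = 71062*(-1/74510) = -35531/37255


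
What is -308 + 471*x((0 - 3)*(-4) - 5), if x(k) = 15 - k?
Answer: 3460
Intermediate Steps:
-308 + 471*x((0 - 3)*(-4) - 5) = -308 + 471*(15 - ((0 - 3)*(-4) - 5)) = -308 + 471*(15 - (-3*(-4) - 5)) = -308 + 471*(15 - (12 - 5)) = -308 + 471*(15 - 1*7) = -308 + 471*(15 - 7) = -308 + 471*8 = -308 + 3768 = 3460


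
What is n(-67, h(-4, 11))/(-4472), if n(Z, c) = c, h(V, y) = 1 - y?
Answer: 5/2236 ≈ 0.0022361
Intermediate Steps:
n(-67, h(-4, 11))/(-4472) = (1 - 1*11)/(-4472) = (1 - 11)*(-1/4472) = -10*(-1/4472) = 5/2236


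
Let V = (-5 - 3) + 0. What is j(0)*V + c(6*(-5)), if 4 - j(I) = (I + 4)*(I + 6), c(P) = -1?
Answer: 159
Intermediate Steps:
j(I) = 4 - (4 + I)*(6 + I) (j(I) = 4 - (I + 4)*(I + 6) = 4 - (4 + I)*(6 + I))
V = -8 (V = -8 + 0 = -8)
j(0)*V + c(6*(-5)) = (-20 - 1*0**2 - 10*0)*(-8) - 1 = (-20 - 1*0 + 0)*(-8) - 1 = (-20 + 0 + 0)*(-8) - 1 = -20*(-8) - 1 = 160 - 1 = 159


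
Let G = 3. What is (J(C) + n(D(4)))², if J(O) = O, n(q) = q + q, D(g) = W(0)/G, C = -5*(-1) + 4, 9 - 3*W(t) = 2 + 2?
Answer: 8281/81 ≈ 102.23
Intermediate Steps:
W(t) = 5/3 (W(t) = 3 - (2 + 2)/3 = 3 - ⅓*4 = 3 - 4/3 = 5/3)
C = 9 (C = 5 + 4 = 9)
D(g) = 5/9 (D(g) = (5/3)/3 = (5/3)*(⅓) = 5/9)
n(q) = 2*q
(J(C) + n(D(4)))² = (9 + 2*(5/9))² = (9 + 10/9)² = (91/9)² = 8281/81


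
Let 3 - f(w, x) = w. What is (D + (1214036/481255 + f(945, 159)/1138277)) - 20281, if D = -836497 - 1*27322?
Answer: -484309922603189738/547801497635 ≈ -8.8410e+5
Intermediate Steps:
f(w, x) = 3 - w
D = -863819 (D = -836497 - 27322 = -863819)
(D + (1214036/481255 + f(945, 159)/1138277)) - 20281 = (-863819 + (1214036/481255 + (3 - 1*945)/1138277)) - 20281 = (-863819 + (1214036*(1/481255) + (3 - 945)*(1/1138277))) - 20281 = (-863819 + (1214036/481255 - 942*1/1138277)) - 20281 = (-863819 + (1214036/481255 - 942/1138277)) - 20281 = (-863819 + 1381455913762/547801497635) - 20281 = -473199960429654303/547801497635 - 20281 = -484309922603189738/547801497635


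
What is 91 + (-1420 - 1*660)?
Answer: -1989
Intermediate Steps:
91 + (-1420 - 1*660) = 91 + (-1420 - 660) = 91 - 2080 = -1989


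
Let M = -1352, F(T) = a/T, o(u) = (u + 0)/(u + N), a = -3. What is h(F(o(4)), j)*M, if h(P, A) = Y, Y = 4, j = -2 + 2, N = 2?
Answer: -5408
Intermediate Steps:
o(u) = u/(2 + u) (o(u) = (u + 0)/(u + 2) = u/(2 + u))
F(T) = -3/T
j = 0
h(P, A) = 4
h(F(o(4)), j)*M = 4*(-1352) = -5408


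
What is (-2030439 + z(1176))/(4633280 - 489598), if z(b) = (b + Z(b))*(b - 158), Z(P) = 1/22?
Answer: -4582736/22790251 ≈ -0.20108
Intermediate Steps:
Z(P) = 1/22
z(b) = (-158 + b)*(1/22 + b) (z(b) = (b + 1/22)*(b - 158) = (1/22 + b)*(-158 + b) = (-158 + b)*(1/22 + b))
(-2030439 + z(1176))/(4633280 - 489598) = (-2030439 + (-79/11 + 1176² - 3475/22*1176))/(4633280 - 489598) = (-2030439 + (-79/11 + 1382976 - 2043300/11))/4143682 = (-2030439 + 13169357/11)*(1/4143682) = -9165472/11*1/4143682 = -4582736/22790251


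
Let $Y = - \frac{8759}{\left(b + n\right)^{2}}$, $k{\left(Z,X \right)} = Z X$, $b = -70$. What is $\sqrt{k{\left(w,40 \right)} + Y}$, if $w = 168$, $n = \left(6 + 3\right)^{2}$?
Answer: $\frac{\sqrt{804361}}{11} \approx 81.533$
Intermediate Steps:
$n = 81$ ($n = 9^{2} = 81$)
$k{\left(Z,X \right)} = X Z$
$Y = - \frac{8759}{121}$ ($Y = - \frac{8759}{\left(-70 + 81\right)^{2}} = - \frac{8759}{11^{2}} = - \frac{8759}{121} \approx -72.388$)
$\sqrt{k{\left(w,40 \right)} + Y} = \sqrt{40 \cdot 168 - \frac{8759}{121}} = \sqrt{6720 - \frac{8759}{121}} = \sqrt{\frac{804361}{121}} = \frac{\sqrt{804361}}{11}$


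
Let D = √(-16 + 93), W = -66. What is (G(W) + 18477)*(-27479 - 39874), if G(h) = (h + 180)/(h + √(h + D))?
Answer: -1244481381 + 7678242/(66 - I*√(66 - √77)) ≈ -1.2444e+9 + 13161.0*I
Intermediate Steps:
D = √77 ≈ 8.7750
G(h) = (180 + h)/(h + √(h + √77)) (G(h) = (h + 180)/(h + √(h + √77)) = (180 + h)/(h + √(h + √77)))
(G(W) + 18477)*(-27479 - 39874) = ((180 - 66)/(-66 + √(-66 + √77)) + 18477)*(-27479 - 39874) = (114/(-66 + √(-66 + √77)) + 18477)*(-67353) = (18477 + 114/(-66 + √(-66 + √77)))*(-67353) = -1244481381 - 7678242/(-66 + √(-66 + √77))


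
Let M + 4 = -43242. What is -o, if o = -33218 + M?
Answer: 76464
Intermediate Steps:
M = -43246 (M = -4 - 43242 = -43246)
o = -76464 (o = -33218 - 43246 = -76464)
-o = -1*(-76464) = 76464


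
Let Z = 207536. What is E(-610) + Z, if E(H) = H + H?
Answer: 206316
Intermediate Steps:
E(H) = 2*H
E(-610) + Z = 2*(-610) + 207536 = -1220 + 207536 = 206316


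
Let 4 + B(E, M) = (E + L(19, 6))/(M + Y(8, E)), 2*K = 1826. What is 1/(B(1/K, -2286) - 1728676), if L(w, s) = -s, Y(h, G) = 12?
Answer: -2076162/3589019720683 ≈ -5.7848e-7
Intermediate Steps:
K = 913 (K = (½)*1826 = 913)
B(E, M) = -4 + (-6 + E)/(12 + M) (B(E, M) = -4 + (E - 1*6)/(M + 12) = -4 + (E - 6)/(12 + M) = -4 + (-6 + E)/(12 + M))
1/(B(1/K, -2286) - 1728676) = 1/((-54 + 1/913 - 4*(-2286))/(12 - 2286) - 1728676) = 1/((-54 + 1/913 + 9144)/(-2274) - 1728676) = 1/(-1/2274*8299171/913 - 1728676) = 1/(-8299171/2076162 - 1728676) = 1/(-3589019720683/2076162) = -2076162/3589019720683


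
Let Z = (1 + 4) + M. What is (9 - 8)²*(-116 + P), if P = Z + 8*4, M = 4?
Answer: -75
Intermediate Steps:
Z = 9 (Z = (1 + 4) + 4 = 5 + 4 = 9)
P = 41 (P = 9 + 8*4 = 9 + 32 = 41)
(9 - 8)²*(-116 + P) = (9 - 8)²*(-116 + 41) = 1²*(-75) = 1*(-75) = -75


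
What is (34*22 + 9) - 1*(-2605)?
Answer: 3362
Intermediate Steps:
(34*22 + 9) - 1*(-2605) = (748 + 9) + 2605 = 757 + 2605 = 3362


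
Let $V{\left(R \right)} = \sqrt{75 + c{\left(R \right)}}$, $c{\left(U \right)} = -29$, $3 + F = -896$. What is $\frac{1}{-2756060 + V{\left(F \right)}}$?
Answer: $- \frac{1378030}{3797933361777} - \frac{\sqrt{46}}{7595866723554} \approx -3.6284 \cdot 10^{-7}$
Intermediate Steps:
$F = -899$ ($F = -3 - 896 = -899$)
$V{\left(R \right)} = \sqrt{46}$ ($V{\left(R \right)} = \sqrt{75 - 29} = \sqrt{46}$)
$\frac{1}{-2756060 + V{\left(F \right)}} = \frac{1}{-2756060 + \sqrt{46}}$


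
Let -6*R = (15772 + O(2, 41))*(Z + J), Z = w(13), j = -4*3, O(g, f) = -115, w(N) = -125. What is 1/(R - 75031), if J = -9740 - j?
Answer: 2/51272745 ≈ 3.9007e-8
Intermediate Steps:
j = -12
Z = -125
J = -9728 (J = -9740 - 1*(-12) = -9740 + 12 = -9728)
R = 51422807/2 (R = -(15772 - 115)*(-125 - 9728)/6 = -5219*(-9853)/2 = -1/6*(-154268421) = 51422807/2 ≈ 2.5711e+7)
1/(R - 75031) = 1/(51422807/2 - 75031) = 1/(51272745/2) = 2/51272745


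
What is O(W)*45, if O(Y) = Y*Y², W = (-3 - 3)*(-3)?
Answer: 262440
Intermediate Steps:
W = 18 (W = -6*(-3) = 18)
O(Y) = Y³
O(W)*45 = 18³*45 = 5832*45 = 262440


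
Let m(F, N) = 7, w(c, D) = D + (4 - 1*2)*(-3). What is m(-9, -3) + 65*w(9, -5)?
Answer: -708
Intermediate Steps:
w(c, D) = -6 + D (w(c, D) = D + (4 - 2)*(-3) = D + 2*(-3) = D - 6 = -6 + D)
m(-9, -3) + 65*w(9, -5) = 7 + 65*(-6 - 5) = 7 + 65*(-11) = 7 - 715 = -708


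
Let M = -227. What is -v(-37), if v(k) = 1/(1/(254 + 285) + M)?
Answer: 539/122352 ≈ 0.0044053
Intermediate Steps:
v(k) = -539/122352 (v(k) = 1/(1/(254 + 285) - 227) = 1/(1/539 - 227) = 1/(-122352/539) = -539/122352)
-v(-37) = -1*(-539/122352) = 539/122352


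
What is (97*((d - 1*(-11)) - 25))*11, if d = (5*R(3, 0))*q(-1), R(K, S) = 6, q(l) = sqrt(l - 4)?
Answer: -14938 + 32010*I*sqrt(5) ≈ -14938.0 + 71577.0*I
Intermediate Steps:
q(l) = sqrt(-4 + l)
d = 30*I*sqrt(5) (d = (5*6)*sqrt(-4 - 1) = 30*sqrt(-5) = 30*(I*sqrt(5)) = 30*I*sqrt(5) ≈ 67.082*I)
(97*((d - 1*(-11)) - 25))*11 = (97*((30*I*sqrt(5) - 1*(-11)) - 25))*11 = (97*((30*I*sqrt(5) + 11) - 25))*11 = (97*((11 + 30*I*sqrt(5)) - 25))*11 = (97*(-14 + 30*I*sqrt(5)))*11 = (-1358 + 2910*I*sqrt(5))*11 = -14938 + 32010*I*sqrt(5)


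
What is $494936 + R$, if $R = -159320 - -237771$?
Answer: $573387$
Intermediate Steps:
$R = 78451$ ($R = -159320 + 237771 = 78451$)
$494936 + R = 494936 + 78451 = 573387$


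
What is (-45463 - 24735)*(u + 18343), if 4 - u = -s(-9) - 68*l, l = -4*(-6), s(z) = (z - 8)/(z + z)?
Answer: -12622969261/9 ≈ -1.4026e+9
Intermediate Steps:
s(z) = (-8 + z)/(2*z) (s(z) = (-8 + z)/((2*z)) = (-8 + z)*(1/(2*z)) = (-8 + z)/(2*z))
l = 24
u = 29465/18 (u = 4 - (-(-8 - 9)/(2*(-9)) - 68*24) = 4 - (-(-1)*(-17)/(2*9) - 1632) = 4 - (-1*17/18 - 1632) = 4 - (-17/18 - 1632) = 4 - 1*(-29393/18) = 4 + 29393/18 = 29465/18 ≈ 1636.9)
(-45463 - 24735)*(u + 18343) = (-45463 - 24735)*(29465/18 + 18343) = -70198*359639/18 = -12622969261/9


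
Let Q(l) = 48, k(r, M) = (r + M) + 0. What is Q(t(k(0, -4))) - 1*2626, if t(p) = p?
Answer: -2578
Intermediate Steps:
k(r, M) = M + r (k(r, M) = (M + r) + 0 = M + r)
Q(t(k(0, -4))) - 1*2626 = 48 - 1*2626 = 48 - 2626 = -2578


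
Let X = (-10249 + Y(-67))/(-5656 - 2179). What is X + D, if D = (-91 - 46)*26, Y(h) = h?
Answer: -27897954/7835 ≈ -3560.7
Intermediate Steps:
D = -3562 (D = -137*26 = -3562)
X = 10316/7835 (X = (-10249 - 67)/(-5656 - 2179) = -10316/(-7835) = -10316*(-1/7835) = 10316/7835 ≈ 1.3167)
X + D = 10316/7835 - 3562 = -27897954/7835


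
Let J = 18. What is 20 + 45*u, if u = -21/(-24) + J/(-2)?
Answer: -2765/8 ≈ -345.63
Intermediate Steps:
u = -65/8 (u = -21/(-24) + 18/(-2) = -21*(-1/24) + 18*(-½) = 7/8 - 9 = -65/8 ≈ -8.1250)
20 + 45*u = 20 + 45*(-65/8) = 20 - 2925/8 = -2765/8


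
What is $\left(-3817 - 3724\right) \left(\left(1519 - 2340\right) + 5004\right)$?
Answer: $-31544003$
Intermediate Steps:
$\left(-3817 - 3724\right) \left(\left(1519 - 2340\right) + 5004\right) = - 7541 \left(-821 + 5004\right) = \left(-7541\right) 4183 = -31544003$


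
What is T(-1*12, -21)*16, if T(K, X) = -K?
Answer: 192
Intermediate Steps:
T(-1*12, -21)*16 = -(-1)*12*16 = -1*(-12)*16 = 12*16 = 192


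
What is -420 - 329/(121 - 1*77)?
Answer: -18809/44 ≈ -427.48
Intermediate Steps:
-420 - 329/(121 - 1*77) = -420 - 329/(121 - 77) = -420 - 329/44 = -18809/44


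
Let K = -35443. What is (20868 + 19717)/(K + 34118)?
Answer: -8117/265 ≈ -30.630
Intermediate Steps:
(20868 + 19717)/(K + 34118) = (20868 + 19717)/(-35443 + 34118) = 40585/(-1325) = 40585*(-1/1325) = -8117/265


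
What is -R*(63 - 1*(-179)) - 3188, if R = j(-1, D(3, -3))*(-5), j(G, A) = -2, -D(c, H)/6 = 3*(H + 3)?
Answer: -5608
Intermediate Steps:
D(c, H) = -54 - 18*H (D(c, H) = -18*(H + 3) = -18*(3 + H) = -6*(9 + 3*H) = -54 - 18*H)
R = 10 (R = -2*(-5) = 10)
-R*(63 - 1*(-179)) - 3188 = -10*(63 - 1*(-179)) - 3188 = -10*(63 + 179) - 3188 = -10*242 - 3188 = -1*2420 - 3188 = -2420 - 3188 = -5608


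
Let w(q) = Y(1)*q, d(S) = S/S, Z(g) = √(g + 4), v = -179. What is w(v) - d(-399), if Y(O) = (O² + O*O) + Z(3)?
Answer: -359 - 179*√7 ≈ -832.59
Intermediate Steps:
Z(g) = √(4 + g)
Y(O) = √7 + 2*O² (Y(O) = (O² + O*O) + √(4 + 3) = (O² + O²) + √7 = 2*O² + √7 = √7 + 2*O²)
d(S) = 1
w(q) = q*(2 + √7) (w(q) = (√7 + 2*1²)*q = (√7 + 2*1)*q = (√7 + 2)*q = (2 + √7)*q = q*(2 + √7))
w(v) - d(-399) = -179*(2 + √7) - 1*1 = (-358 - 179*√7) - 1 = -359 - 179*√7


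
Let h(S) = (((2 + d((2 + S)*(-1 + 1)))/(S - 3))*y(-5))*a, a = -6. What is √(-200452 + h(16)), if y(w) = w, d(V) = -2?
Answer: 2*I*√50113 ≈ 447.72*I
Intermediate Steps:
h(S) = 0 (h(S) = (((2 - 2)/(S - 3))*(-5))*(-6) = ((0/(-3 + S))*(-5))*(-6) = (0*(-5))*(-6) = 0*(-6) = 0)
√(-200452 + h(16)) = √(-200452 + 0) = √(-200452) = 2*I*√50113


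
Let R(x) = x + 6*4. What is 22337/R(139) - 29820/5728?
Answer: 30771419/233416 ≈ 131.83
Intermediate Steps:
R(x) = 24 + x (R(x) = x + 24 = 24 + x)
22337/R(139) - 29820/5728 = 22337/(24 + 139) - 29820/5728 = 22337/163 - 29820*1/5728 = 22337*(1/163) - 7455/1432 = 22337/163 - 7455/1432 = 30771419/233416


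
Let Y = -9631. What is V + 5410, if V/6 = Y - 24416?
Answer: -198872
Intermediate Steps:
V = -204282 (V = 6*(-9631 - 24416) = 6*(-34047) = -204282)
V + 5410 = -204282 + 5410 = -198872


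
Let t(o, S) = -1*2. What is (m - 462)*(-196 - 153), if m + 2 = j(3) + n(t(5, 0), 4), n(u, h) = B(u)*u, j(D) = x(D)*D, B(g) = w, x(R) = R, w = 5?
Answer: 162285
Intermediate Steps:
B(g) = 5
t(o, S) = -2
j(D) = D² (j(D) = D*D = D²)
n(u, h) = 5*u
m = -3 (m = -2 + (3² + 5*(-2)) = -2 + (9 - 10) = -2 - 1 = -3)
(m - 462)*(-196 - 153) = (-3 - 462)*(-196 - 153) = -465*(-349) = 162285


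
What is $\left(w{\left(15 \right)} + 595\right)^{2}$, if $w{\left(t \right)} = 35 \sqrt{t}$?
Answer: $372400 + 41650 \sqrt{15} \approx 5.3371 \cdot 10^{5}$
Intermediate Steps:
$\left(w{\left(15 \right)} + 595\right)^{2} = \left(35 \sqrt{15} + 595\right)^{2} = \left(595 + 35 \sqrt{15}\right)^{2}$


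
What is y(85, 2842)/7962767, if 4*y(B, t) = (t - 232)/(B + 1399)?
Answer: 1305/23633492456 ≈ 5.5218e-8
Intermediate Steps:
y(B, t) = (-232 + t)/(4*(1399 + B)) (y(B, t) = ((t - 232)/(B + 1399))/4 = ((-232 + t)/(1399 + B))/4 = (-232 + t)/(4*(1399 + B)))
y(85, 2842)/7962767 = ((-232 + 2842)/(4*(1399 + 85)))/7962767 = ((1/4)*2610/1484)*(1/7962767) = ((1/4)*(1/1484)*2610)*(1/7962767) = (1305/2968)*(1/7962767) = 1305/23633492456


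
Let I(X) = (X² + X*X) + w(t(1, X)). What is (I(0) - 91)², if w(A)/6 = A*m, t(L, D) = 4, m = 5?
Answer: 841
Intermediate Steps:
w(A) = 30*A (w(A) = 6*(A*5) = 6*(5*A) = 30*A)
I(X) = 120 + 2*X² (I(X) = (X² + X*X) + 30*4 = (X² + X²) + 120 = 2*X² + 120 = 120 + 2*X²)
(I(0) - 91)² = ((120 + 2*0²) - 91)² = ((120 + 2*0) - 91)² = ((120 + 0) - 91)² = (120 - 91)² = 29² = 841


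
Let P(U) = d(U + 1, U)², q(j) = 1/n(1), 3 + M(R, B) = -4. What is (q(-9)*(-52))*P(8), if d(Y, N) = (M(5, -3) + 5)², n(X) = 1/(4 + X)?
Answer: -4160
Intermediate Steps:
M(R, B) = -7 (M(R, B) = -3 - 4 = -7)
q(j) = 5 (q(j) = 1/(1/(4 + 1)) = 1/(1/5) = 1/(⅕) = 5)
d(Y, N) = 4 (d(Y, N) = (-7 + 5)² = (-2)² = 4)
P(U) = 16 (P(U) = 4² = 16)
(q(-9)*(-52))*P(8) = (5*(-52))*16 = -260*16 = -4160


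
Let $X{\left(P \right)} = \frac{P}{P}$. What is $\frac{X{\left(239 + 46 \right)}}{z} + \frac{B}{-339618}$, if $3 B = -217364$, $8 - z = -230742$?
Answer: $\frac{25078880927}{117550280250} \approx 0.21335$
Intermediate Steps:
$z = 230750$ ($z = 8 - -230742 = 8 + 230742 = 230750$)
$B = - \frac{217364}{3}$ ($B = \frac{1}{3} \left(-217364\right) = - \frac{217364}{3} \approx -72455.0$)
$X{\left(P \right)} = 1$
$\frac{X{\left(239 + 46 \right)}}{z} + \frac{B}{-339618} = 1 \cdot \frac{1}{230750} - \frac{217364}{3 \left(-339618\right)} = 1 \cdot \frac{1}{230750} - - \frac{108682}{509427} = \frac{1}{230750} + \frac{108682}{509427} = \frac{25078880927}{117550280250}$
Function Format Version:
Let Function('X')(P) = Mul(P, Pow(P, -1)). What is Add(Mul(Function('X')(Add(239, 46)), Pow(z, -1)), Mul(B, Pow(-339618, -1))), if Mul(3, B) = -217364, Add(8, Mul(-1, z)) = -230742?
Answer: Rational(25078880927, 117550280250) ≈ 0.21335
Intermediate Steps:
z = 230750 (z = Add(8, Mul(-1, -230742)) = Add(8, 230742) = 230750)
B = Rational(-217364, 3) (B = Mul(Rational(1, 3), -217364) = Rational(-217364, 3) ≈ -72455.)
Function('X')(P) = 1
Add(Mul(Function('X')(Add(239, 46)), Pow(z, -1)), Mul(B, Pow(-339618, -1))) = Add(Mul(1, Pow(230750, -1)), Mul(Rational(-217364, 3), Pow(-339618, -1))) = Add(Mul(1, Rational(1, 230750)), Mul(Rational(-217364, 3), Rational(-1, 339618))) = Add(Rational(1, 230750), Rational(108682, 509427)) = Rational(25078880927, 117550280250)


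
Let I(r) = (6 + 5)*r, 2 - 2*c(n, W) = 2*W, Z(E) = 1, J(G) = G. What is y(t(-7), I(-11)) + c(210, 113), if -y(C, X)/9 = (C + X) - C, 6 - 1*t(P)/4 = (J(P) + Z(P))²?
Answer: 977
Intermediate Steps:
t(P) = 24 - 4*(1 + P)² (t(P) = 24 - 4*(P + 1)² = 24 - 4*(1 + P)²)
c(n, W) = 1 - W
I(r) = 11*r
y(C, X) = -9*X (y(C, X) = -9*((C + X) - C) = -9*X)
y(t(-7), I(-11)) + c(210, 113) = -99*(-11) + (1 - 1*113) = -9*(-121) + (1 - 113) = 1089 - 112 = 977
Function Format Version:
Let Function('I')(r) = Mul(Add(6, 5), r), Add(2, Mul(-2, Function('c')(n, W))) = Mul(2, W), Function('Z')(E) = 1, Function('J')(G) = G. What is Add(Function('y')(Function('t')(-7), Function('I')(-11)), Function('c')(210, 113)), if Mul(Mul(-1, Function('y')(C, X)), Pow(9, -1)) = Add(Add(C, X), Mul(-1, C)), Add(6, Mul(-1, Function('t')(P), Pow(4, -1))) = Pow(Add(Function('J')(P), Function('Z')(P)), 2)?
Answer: 977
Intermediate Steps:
Function('t')(P) = Add(24, Mul(-4, Pow(Add(1, P), 2))) (Function('t')(P) = Add(24, Mul(-4, Pow(Add(P, 1), 2))) = Add(24, Mul(-4, Pow(Add(1, P), 2))))
Function('c')(n, W) = Add(1, Mul(-1, W)) (Function('c')(n, W) = Add(1, Mul(Rational(-1, 2), Mul(2, W))) = Add(1, Mul(-1, W)))
Function('I')(r) = Mul(11, r)
Function('y')(C, X) = Mul(-9, X) (Function('y')(C, X) = Mul(-9, Add(Add(C, X), Mul(-1, C))) = Mul(-9, X))
Add(Function('y')(Function('t')(-7), Function('I')(-11)), Function('c')(210, 113)) = Add(Mul(-9, Mul(11, -11)), Add(1, Mul(-1, 113))) = Add(Mul(-9, -121), Add(1, -113)) = Add(1089, -112) = 977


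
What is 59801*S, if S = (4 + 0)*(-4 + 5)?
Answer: 239204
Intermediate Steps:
S = 4 (S = 4*1 = 4)
59801*S = 59801*4 = 239204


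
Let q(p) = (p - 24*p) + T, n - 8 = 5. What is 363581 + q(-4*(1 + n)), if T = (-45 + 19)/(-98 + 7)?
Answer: 2554085/7 ≈ 3.6487e+5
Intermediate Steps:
n = 13 (n = 8 + 5 = 13)
T = 2/7 (T = -26/(-91) = -26*(-1/91) = 2/7 ≈ 0.28571)
q(p) = 2/7 - 23*p (q(p) = (p - 24*p) + 2/7 = -23*p + 2/7 = 2/7 - 23*p)
363581 + q(-4*(1 + n)) = 363581 + (2/7 - (-92)*(1 + 13)) = 363581 + (2/7 - (-92)*14) = 363581 + (2/7 - 23*(-56)) = 363581 + (2/7 + 1288) = 363581 + 9018/7 = 2554085/7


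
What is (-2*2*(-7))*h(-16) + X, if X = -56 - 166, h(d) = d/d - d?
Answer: 254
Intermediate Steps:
h(d) = 1 - d
X = -222
(-2*2*(-7))*h(-16) + X = (-2*2*(-7))*(1 - 1*(-16)) - 222 = (-4*(-7))*(1 + 16) - 222 = 28*17 - 222 = 476 - 222 = 254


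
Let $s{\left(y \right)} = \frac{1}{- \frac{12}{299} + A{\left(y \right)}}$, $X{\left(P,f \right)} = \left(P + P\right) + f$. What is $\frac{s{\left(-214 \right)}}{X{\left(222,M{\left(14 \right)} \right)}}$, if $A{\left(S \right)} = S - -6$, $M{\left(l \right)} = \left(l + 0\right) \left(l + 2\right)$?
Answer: $- \frac{299}{41552272} \approx -7.1958 \cdot 10^{-6}$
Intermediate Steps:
$M{\left(l \right)} = l \left(2 + l\right)$
$A{\left(S \right)} = 6 + S$ ($A{\left(S \right)} = S + 6 = 6 + S$)
$X{\left(P,f \right)} = f + 2 P$ ($X{\left(P,f \right)} = 2 P + f = f + 2 P$)
$s{\left(y \right)} = \frac{1}{\frac{1782}{299} + y}$ ($s{\left(y \right)} = \frac{1}{- \frac{12}{299} + \left(6 + y\right)} = \frac{1}{\frac{1782}{299} + y}$)
$\frac{s{\left(-214 \right)}}{X{\left(222,M{\left(14 \right)} \right)}} = \frac{299 \frac{1}{1782 + 299 \left(-214\right)}}{14 \left(2 + 14\right) + 2 \cdot 222} = \frac{299 \frac{1}{1782 - 63986}}{14 \cdot 16 + 444} = \frac{299 \frac{1}{-62204}}{224 + 444} = \frac{299 \left(- \frac{1}{62204}\right)}{668} = \left(- \frac{299}{62204}\right) \frac{1}{668} = - \frac{299}{41552272}$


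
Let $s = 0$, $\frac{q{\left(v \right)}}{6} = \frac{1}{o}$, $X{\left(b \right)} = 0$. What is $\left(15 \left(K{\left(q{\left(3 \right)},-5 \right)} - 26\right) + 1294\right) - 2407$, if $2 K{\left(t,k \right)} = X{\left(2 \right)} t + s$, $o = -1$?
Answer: $-1503$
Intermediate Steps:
$q{\left(v \right)} = -6$ ($q{\left(v \right)} = \frac{6}{-1} = 6 \left(-1\right) = -6$)
$K{\left(t,k \right)} = 0$ ($K{\left(t,k \right)} = \frac{0 t + 0}{2} = \frac{0 + 0}{2} = \frac{1}{2} \cdot 0 = 0$)
$\left(15 \left(K{\left(q{\left(3 \right)},-5 \right)} - 26\right) + 1294\right) - 2407 = \left(15 \left(0 - 26\right) + 1294\right) - 2407 = \left(15 \left(-26\right) + 1294\right) - 2407 = \left(-390 + 1294\right) - 2407 = 904 - 2407 = -1503$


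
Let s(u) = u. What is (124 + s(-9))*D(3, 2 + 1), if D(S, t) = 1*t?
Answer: 345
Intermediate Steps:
D(S, t) = t
(124 + s(-9))*D(3, 2 + 1) = (124 - 9)*(2 + 1) = 115*3 = 345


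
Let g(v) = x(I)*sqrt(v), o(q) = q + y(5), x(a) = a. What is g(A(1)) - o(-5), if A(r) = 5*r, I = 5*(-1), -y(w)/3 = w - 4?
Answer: 8 - 5*sqrt(5) ≈ -3.1803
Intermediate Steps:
y(w) = 12 - 3*w (y(w) = -3*(w - 4) = -3*(-4 + w) = 12 - 3*w)
I = -5
o(q) = -3 + q (o(q) = q + (12 - 3*5) = q + (12 - 15) = q - 3 = -3 + q)
g(v) = -5*sqrt(v)
g(A(1)) - o(-5) = -5*sqrt(5) - (-3 - 5) = -5*sqrt(5) - 1*(-8) = -5*sqrt(5) + 8 = 8 - 5*sqrt(5)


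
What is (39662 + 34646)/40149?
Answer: 74308/40149 ≈ 1.8508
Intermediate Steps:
(39662 + 34646)/40149 = 74308*(1/40149) = 74308/40149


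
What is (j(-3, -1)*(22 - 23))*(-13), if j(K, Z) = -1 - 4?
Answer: -65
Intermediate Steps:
j(K, Z) = -5
(j(-3, -1)*(22 - 23))*(-13) = -5*(22 - 23)*(-13) = -5*(-1)*(-13) = 5*(-13) = -65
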